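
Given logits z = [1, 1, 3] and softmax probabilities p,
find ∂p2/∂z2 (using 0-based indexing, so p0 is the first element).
∂p2/∂z2 = 0.1676

p = softmax(z) = [0.1065, 0.1065, 0.787]
p2 = 0.787

∂p2/∂z2 = p2(1 - p2) = 0.787 × (1 - 0.787) = 0.1676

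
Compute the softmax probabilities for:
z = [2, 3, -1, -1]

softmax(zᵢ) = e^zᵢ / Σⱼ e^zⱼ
p = [0.2619, 0.712, 0.013, 0.013]

exp(z) = [7.389, 20.09, 0.3679, 0.3679]
Sum = 28.21
p = [0.2619, 0.712, 0.013, 0.013]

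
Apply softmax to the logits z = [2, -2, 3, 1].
p = [0.2436, 0.0045, 0.6623, 0.0896]

exp(z) = [7.389, 0.1353, 20.09, 2.718]
Sum = 30.33
p = [0.2436, 0.0045, 0.6623, 0.0896]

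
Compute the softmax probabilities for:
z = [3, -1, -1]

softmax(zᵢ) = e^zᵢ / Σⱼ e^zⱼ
p = [0.9647, 0.0177, 0.0177]

exp(z) = [20.09, 0.3679, 0.3679]
Sum = 20.82
p = [0.9647, 0.0177, 0.0177]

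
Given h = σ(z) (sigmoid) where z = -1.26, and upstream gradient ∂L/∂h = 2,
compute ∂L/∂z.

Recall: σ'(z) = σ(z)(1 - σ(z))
∂L/∂z = 0.3443

σ(-1.26) = 0.221
σ'(-1.26) = σ(-1.26)(1 - σ(-1.26)) = 0.221 × 0.779 = 0.1721
∂L/∂z = ∂L/∂h · σ'(z) = 2 × 0.1721 = 0.3443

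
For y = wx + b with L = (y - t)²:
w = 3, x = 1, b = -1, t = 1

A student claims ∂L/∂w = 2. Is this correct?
Correct

y = (3)(1) + -1 = 2
∂L/∂y = 2(y - t) = 2(2 - 1) = 2
∂y/∂w = x = 1
∂L/∂w = 2 × 1 = 2

Claimed value: 2
Correct: The correct gradient is 2.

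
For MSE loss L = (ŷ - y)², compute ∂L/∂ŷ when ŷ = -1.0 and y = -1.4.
∂L/∂ŷ = 0.8

∂L/∂ŷ = 2(ŷ - y) = 2(-1.0 - -1.4) = 2(0.4) = 0.8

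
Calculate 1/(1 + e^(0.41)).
0.3989

sigmoid(-0.41) = 1/(1 + e^(0.41)) = 1/(1 + 1.507) = 0.3989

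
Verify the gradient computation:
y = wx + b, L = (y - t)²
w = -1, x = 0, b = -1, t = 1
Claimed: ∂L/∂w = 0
Correct

y = (-1)(0) + -1 = -1
∂L/∂y = 2(y - t) = 2(-1 - 1) = -4
∂y/∂w = x = 0
∂L/∂w = -4 × 0 = 0

Claimed value: 0
Correct: The correct gradient is 0.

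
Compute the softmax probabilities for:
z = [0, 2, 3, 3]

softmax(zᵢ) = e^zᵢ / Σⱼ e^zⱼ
p = [0.0206, 0.1522, 0.4136, 0.4136]

exp(z) = [1, 7.389, 20.09, 20.09]
Sum = 48.56
p = [0.0206, 0.1522, 0.4136, 0.4136]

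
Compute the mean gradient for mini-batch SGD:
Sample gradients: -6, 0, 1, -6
Average gradient = -2.75

Average = (1/4)(-6 + 0 + 1 + -6) = -11/4 = -2.75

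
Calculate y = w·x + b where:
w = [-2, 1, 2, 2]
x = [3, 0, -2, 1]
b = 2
y = -6

y = (-2)(3) + (1)(0) + (2)(-2) + (2)(1) + 2 = -6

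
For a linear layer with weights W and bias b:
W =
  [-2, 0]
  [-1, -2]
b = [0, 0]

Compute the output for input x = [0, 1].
y = [0, -2]

Wx = [-2×0 + 0×1, -1×0 + -2×1]
   = [0, -2]
y = Wx + b = [0 + 0, -2 + 0] = [0, -2]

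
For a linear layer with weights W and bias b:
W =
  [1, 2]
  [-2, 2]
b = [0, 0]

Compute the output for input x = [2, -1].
y = [0, -6]

Wx = [1×2 + 2×-1, -2×2 + 2×-1]
   = [0, -6]
y = Wx + b = [0 + 0, -6 + 0] = [0, -6]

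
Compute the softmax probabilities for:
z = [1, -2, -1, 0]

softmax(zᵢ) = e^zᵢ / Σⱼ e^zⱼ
p = [0.6439, 0.0321, 0.0871, 0.2369]

exp(z) = [2.718, 0.1353, 0.3679, 1]
Sum = 4.221
p = [0.6439, 0.0321, 0.0871, 0.2369]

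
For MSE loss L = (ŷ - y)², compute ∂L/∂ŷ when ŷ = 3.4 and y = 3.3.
∂L/∂ŷ = 0.2

∂L/∂ŷ = 2(ŷ - y) = 2(3.4 - 3.3) = 2(0.1) = 0.2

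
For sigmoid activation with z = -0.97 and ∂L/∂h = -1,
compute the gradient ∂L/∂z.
∂L/∂z = -0.1993

σ(-0.97) = 0.2749
σ'(-0.97) = σ(-0.97)(1 - σ(-0.97)) = 0.2749 × 0.7251 = 0.1993
∂L/∂z = ∂L/∂h · σ'(z) = -1 × 0.1993 = -0.1993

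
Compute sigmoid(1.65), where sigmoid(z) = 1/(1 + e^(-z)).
0.8389

sigmoid(1.65) = 1/(1 + e^(-1.65)) = 1/(1 + 0.192) = 0.8389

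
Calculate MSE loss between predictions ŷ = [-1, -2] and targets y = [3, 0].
MSE = 10

MSE = (1/2)((-1-3)² + (-2-0)²) = (1/2)(16 + 4) = 10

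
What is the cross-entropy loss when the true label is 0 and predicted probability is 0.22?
L = 0.2485

L = -0·log(0.22) - 1·log(0.78) = -log(0.78) = 0.2485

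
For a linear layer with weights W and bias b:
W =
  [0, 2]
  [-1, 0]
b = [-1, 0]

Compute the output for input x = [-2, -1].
y = [-3, 2]

Wx = [0×-2 + 2×-1, -1×-2 + 0×-1]
   = [-2, 2]
y = Wx + b = [-2 + -1, 2 + 0] = [-3, 2]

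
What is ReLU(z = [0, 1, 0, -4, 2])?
h = [0, 1, 0, 0, 2]

ReLU applied element-wise: max(0,0)=0, max(0,1)=1, max(0,0)=0, max(0,-4)=0, max(0,2)=2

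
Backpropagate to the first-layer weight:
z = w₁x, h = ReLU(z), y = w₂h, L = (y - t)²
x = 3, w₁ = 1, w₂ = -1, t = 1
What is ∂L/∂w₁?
∂L/∂w₁ = 24

Forward pass:
z = w₁x = 1×3 = 3
h = ReLU(3) = 3
y = w₂h = -1×3 = -3

Backward pass:
∂L/∂y = 2(y - t) = 2(-3 - 1) = -8
∂y/∂h = w₂ = -1
∂h/∂z = 1 (ReLU derivative)
∂z/∂w₁ = x = 3

∂L/∂w₁ = -8 × -1 × 1 × 3 = 24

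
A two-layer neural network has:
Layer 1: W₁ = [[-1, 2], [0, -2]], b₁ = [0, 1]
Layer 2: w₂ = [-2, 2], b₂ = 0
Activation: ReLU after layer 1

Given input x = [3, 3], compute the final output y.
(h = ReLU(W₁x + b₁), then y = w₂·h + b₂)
y = -6

Layer 1 pre-activation: z₁ = [3, -5]
After ReLU: h = [3, 0]
Layer 2 output: y = -2×3 + 2×0 + 0 = -6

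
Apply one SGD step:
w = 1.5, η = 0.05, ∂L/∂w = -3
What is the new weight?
w_new = 1.65

w_new = w - η·∂L/∂w = 1.5 - 0.05×(-3) = 1.5 - (-0.15) = 1.65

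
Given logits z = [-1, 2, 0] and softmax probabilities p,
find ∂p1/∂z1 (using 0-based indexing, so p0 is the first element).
∂p1/∂z1 = 0.1318

p = softmax(z) = [0.04201, 0.8438, 0.1142]
p1 = 0.8438

∂p1/∂z1 = p1(1 - p1) = 0.8438 × (1 - 0.8438) = 0.1318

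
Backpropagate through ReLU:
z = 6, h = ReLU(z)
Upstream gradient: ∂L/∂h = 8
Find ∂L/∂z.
∂L/∂z = 8

h = ReLU(6) = 6
Since z > 0: ∂h/∂z = 1
∂L/∂z = ∂L/∂h · ∂h/∂z = 8 × 1 = 8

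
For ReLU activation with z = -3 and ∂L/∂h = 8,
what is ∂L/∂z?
∂L/∂z = 0

h = ReLU(-3) = 0
Since z < 0: ∂h/∂z = 0
∂L/∂z = ∂L/∂h · ∂h/∂z = 8 × 0 = 0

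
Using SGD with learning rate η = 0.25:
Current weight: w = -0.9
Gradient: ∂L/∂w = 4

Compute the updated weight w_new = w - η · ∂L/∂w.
w_new = -1.9

w_new = w - η·∂L/∂w = -0.9 - 0.25×(4) = -0.9 - (1) = -1.9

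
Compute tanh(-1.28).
-0.8565

tanh(-1.28) = (e^(-1.28) - e^(1.28))/(e^(-1.28) + e^(1.28)) = -0.8565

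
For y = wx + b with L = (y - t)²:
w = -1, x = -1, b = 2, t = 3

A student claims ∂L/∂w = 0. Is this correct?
Correct

y = (-1)(-1) + 2 = 3
∂L/∂y = 2(y - t) = 2(3 - 3) = 0
∂y/∂w = x = -1
∂L/∂w = 0 × -1 = 0

Claimed value: 0
Correct: The correct gradient is 0.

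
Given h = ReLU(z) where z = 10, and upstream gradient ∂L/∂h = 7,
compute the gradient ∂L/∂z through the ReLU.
∂L/∂z = 7

h = ReLU(10) = 10
Since z > 0: ∂h/∂z = 1
∂L/∂z = ∂L/∂h · ∂h/∂z = 7 × 1 = 7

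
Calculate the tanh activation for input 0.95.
0.7398

tanh(0.95) = (e^(0.95) - e^(-0.95))/(e^(0.95) + e^(-0.95)) = 0.7398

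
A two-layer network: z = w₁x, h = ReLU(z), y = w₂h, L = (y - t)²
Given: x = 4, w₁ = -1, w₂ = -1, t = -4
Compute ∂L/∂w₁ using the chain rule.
∂L/∂w₁ = 0

Forward pass:
z = w₁x = -1×4 = -4
h = ReLU(-4) = 0
y = w₂h = -1×0 = 0

Backward pass:
∂L/∂y = 2(y - t) = 2(0 - -4) = 8
∂y/∂h = w₂ = -1
∂h/∂z = 0 (ReLU derivative)
∂z/∂w₁ = x = 4

∂L/∂w₁ = 8 × -1 × 0 × 4 = 0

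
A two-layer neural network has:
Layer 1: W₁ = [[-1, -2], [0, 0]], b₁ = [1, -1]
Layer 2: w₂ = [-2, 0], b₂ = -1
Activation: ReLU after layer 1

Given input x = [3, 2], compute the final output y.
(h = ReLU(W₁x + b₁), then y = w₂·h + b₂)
y = -1

Layer 1 pre-activation: z₁ = [-6, -1]
After ReLU: h = [0, 0]
Layer 2 output: y = -2×0 + 0×0 + -1 = -1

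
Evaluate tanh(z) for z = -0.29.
-0.2821

tanh(-0.29) = (e^(-0.29) - e^(0.29))/(e^(-0.29) + e^(0.29)) = -0.2821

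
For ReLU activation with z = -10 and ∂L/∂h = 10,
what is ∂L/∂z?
∂L/∂z = 0

h = ReLU(-10) = 0
Since z < 0: ∂h/∂z = 0
∂L/∂z = ∂L/∂h · ∂h/∂z = 10 × 0 = 0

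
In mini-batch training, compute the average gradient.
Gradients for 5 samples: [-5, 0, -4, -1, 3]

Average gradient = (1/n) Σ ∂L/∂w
Average gradient = -1.4

Average = (1/5)(-5 + 0 + -4 + -1 + 3) = -7/5 = -1.4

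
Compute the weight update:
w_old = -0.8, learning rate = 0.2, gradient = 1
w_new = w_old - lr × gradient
w_new = -1

w_new = w - η·∂L/∂w = -0.8 - 0.2×(1) = -0.8 - (0.2) = -1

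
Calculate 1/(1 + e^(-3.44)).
0.9689

sigmoid(3.44) = 1/(1 + e^(-3.44)) = 1/(1 + 0.03206) = 0.9689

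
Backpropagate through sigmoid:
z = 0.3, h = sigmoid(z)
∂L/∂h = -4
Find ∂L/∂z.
∂L/∂z = -0.9778

σ(0.3) = 0.5744
σ'(0.3) = σ(0.3)(1 - σ(0.3)) = 0.5744 × 0.4256 = 0.2445
∂L/∂z = ∂L/∂h · σ'(z) = -4 × 0.2445 = -0.9778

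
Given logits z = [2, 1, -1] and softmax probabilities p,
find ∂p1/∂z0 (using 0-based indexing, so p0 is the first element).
∂p1/∂z0 = -0.183

p = softmax(z) = [0.7054, 0.2595, 0.03512]
p1 = 0.2595, p0 = 0.7054

∂p1/∂z0 = -p1 × p0 = -0.2595 × 0.7054 = -0.183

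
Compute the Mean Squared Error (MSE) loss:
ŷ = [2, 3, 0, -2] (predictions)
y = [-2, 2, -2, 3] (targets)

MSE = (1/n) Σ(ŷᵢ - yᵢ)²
MSE = 11.5

MSE = (1/4)((2--2)² + (3-2)² + (0--2)² + (-2-3)²) = (1/4)(16 + 1 + 4 + 25) = 11.5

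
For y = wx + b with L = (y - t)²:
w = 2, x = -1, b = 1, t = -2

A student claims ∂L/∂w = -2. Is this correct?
Correct

y = (2)(-1) + 1 = -1
∂L/∂y = 2(y - t) = 2(-1 - -2) = 2
∂y/∂w = x = -1
∂L/∂w = 2 × -1 = -2

Claimed value: -2
Correct: The correct gradient is -2.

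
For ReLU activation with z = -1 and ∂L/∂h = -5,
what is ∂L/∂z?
∂L/∂z = 0

h = ReLU(-1) = 0
Since z < 0: ∂h/∂z = 0
∂L/∂z = ∂L/∂h · ∂h/∂z = -5 × 0 = 0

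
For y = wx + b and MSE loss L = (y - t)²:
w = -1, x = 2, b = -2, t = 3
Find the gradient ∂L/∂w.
∂L/∂w = -28

y = wx + b = (-1)(2) + -2 = -4
∂L/∂y = 2(y - t) = 2(-4 - 3) = -14
∂y/∂w = x = 2
∂L/∂w = ∂L/∂y · ∂y/∂w = -14 × 2 = -28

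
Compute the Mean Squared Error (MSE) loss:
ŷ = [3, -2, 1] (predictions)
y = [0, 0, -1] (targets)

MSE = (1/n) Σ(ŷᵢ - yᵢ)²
MSE = 5.667

MSE = (1/3)((3-0)² + (-2-0)² + (1--1)²) = (1/3)(9 + 4 + 4) = 5.667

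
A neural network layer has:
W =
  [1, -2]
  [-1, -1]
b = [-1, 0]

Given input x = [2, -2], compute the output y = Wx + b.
y = [5, 0]

Wx = [1×2 + -2×-2, -1×2 + -1×-2]
   = [6, 0]
y = Wx + b = [6 + -1, 0 + 0] = [5, 0]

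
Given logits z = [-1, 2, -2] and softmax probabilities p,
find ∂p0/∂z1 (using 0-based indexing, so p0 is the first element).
∂p0/∂z1 = -0.04364

p = softmax(z) = [0.04661, 0.9362, 0.01715]
p0 = 0.04661, p1 = 0.9362

∂p0/∂z1 = -p0 × p1 = -0.04661 × 0.9362 = -0.04364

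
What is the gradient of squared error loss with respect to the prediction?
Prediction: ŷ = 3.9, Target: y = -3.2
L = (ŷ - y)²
∂L/∂ŷ = 14.2

∂L/∂ŷ = 2(ŷ - y) = 2(3.9 - -3.2) = 2(7.1) = 14.2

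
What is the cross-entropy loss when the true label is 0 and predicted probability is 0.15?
L = 0.1625

L = -0·log(0.15) - 1·log(0.85) = -log(0.85) = 0.1625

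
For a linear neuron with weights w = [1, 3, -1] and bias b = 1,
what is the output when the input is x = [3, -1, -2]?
y = 3

y = (1)(3) + (3)(-1) + (-1)(-2) + 1 = 3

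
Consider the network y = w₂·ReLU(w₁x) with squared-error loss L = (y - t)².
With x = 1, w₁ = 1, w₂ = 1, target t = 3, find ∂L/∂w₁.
∂L/∂w₁ = -4

Forward pass:
z = w₁x = 1×1 = 1
h = ReLU(1) = 1
y = w₂h = 1×1 = 1

Backward pass:
∂L/∂y = 2(y - t) = 2(1 - 3) = -4
∂y/∂h = w₂ = 1
∂h/∂z = 1 (ReLU derivative)
∂z/∂w₁ = x = 1

∂L/∂w₁ = -4 × 1 × 1 × 1 = -4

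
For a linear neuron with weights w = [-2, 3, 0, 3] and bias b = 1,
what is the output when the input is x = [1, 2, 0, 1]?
y = 8

y = (-2)(1) + (3)(2) + (0)(0) + (3)(1) + 1 = 8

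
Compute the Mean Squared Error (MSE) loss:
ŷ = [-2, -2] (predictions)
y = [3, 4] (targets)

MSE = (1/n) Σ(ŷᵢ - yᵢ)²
MSE = 30.5

MSE = (1/2)((-2-3)² + (-2-4)²) = (1/2)(25 + 36) = 30.5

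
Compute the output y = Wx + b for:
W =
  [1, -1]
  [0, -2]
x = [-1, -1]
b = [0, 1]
y = [0, 3]

Wx = [1×-1 + -1×-1, 0×-1 + -2×-1]
   = [0, 2]
y = Wx + b = [0 + 0, 2 + 1] = [0, 3]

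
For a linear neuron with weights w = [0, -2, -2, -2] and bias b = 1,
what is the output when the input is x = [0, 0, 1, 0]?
y = -1

y = (0)(0) + (-2)(0) + (-2)(1) + (-2)(0) + 1 = -1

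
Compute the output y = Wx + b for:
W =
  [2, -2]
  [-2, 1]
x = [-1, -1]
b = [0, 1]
y = [0, 2]

Wx = [2×-1 + -2×-1, -2×-1 + 1×-1]
   = [0, 1]
y = Wx + b = [0 + 0, 1 + 1] = [0, 2]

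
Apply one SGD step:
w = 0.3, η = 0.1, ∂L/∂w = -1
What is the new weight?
w_new = 0.4

w_new = w - η·∂L/∂w = 0.3 - 0.1×(-1) = 0.3 - (-0.1) = 0.4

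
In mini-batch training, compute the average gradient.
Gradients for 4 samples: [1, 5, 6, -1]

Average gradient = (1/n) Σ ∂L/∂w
Average gradient = 2.75

Average = (1/4)(1 + 5 + 6 + -1) = 11/4 = 2.75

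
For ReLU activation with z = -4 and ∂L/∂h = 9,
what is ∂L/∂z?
∂L/∂z = 0

h = ReLU(-4) = 0
Since z < 0: ∂h/∂z = 0
∂L/∂z = ∂L/∂h · ∂h/∂z = 9 × 0 = 0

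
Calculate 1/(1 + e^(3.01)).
0.04698

sigmoid(-3.01) = 1/(1 + e^(3.01)) = 1/(1 + 20.29) = 0.04698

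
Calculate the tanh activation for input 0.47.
0.4382

tanh(0.47) = (e^(0.47) - e^(-0.47))/(e^(0.47) + e^(-0.47)) = 0.4382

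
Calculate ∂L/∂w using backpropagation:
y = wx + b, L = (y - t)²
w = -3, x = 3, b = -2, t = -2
∂L/∂w = -54

y = wx + b = (-3)(3) + -2 = -11
∂L/∂y = 2(y - t) = 2(-11 - -2) = -18
∂y/∂w = x = 3
∂L/∂w = ∂L/∂y · ∂y/∂w = -18 × 3 = -54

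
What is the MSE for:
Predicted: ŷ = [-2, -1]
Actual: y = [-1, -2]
MSE = 1

MSE = (1/2)((-2--1)² + (-1--2)²) = (1/2)(1 + 1) = 1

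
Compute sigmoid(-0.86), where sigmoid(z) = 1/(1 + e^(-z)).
0.2973

sigmoid(-0.86) = 1/(1 + e^(0.86)) = 1/(1 + 2.363) = 0.2973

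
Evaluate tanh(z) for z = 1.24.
0.8455

tanh(1.24) = (e^(1.24) - e^(-1.24))/(e^(1.24) + e^(-1.24)) = 0.8455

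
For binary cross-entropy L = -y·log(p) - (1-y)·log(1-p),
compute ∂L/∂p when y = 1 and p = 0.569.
∂L/∂p = -1.757

∂L/∂p = -y/p + (1-y)/(1-p) = -1/0.569 + 0 = -1.757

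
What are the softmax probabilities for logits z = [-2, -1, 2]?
p = [0.0171, 0.0466, 0.9362]

exp(z) = [0.1353, 0.3679, 7.389]
Sum = 7.892
p = [0.0171, 0.0466, 0.9362]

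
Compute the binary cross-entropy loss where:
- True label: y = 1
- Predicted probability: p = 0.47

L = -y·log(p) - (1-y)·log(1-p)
L = 0.755

L = -1·log(0.47) - 0·log(0.53) = -log(0.47) = 0.755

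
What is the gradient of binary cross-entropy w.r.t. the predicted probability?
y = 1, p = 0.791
∂L/∂p = -1.264

∂L/∂p = -y/p + (1-y)/(1-p) = -1/0.791 + 0 = -1.264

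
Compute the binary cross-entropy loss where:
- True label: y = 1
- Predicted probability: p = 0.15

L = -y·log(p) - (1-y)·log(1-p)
L = 1.897

L = -1·log(0.15) - 0·log(0.85) = -log(0.15) = 1.897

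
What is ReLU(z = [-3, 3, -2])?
h = [0, 3, 0]

ReLU applied element-wise: max(0,-3)=0, max(0,3)=3, max(0,-2)=0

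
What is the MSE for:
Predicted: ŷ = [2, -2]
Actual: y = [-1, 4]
MSE = 22.5

MSE = (1/2)((2--1)² + (-2-4)²) = (1/2)(9 + 36) = 22.5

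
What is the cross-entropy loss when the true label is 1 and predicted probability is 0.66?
L = 0.4155

L = -1·log(0.66) - 0·log(0.34) = -log(0.66) = 0.4155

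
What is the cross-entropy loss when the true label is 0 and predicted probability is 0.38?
L = 0.478

L = -0·log(0.38) - 1·log(0.62) = -log(0.62) = 0.478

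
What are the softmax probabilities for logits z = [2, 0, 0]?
p = [0.787, 0.1065, 0.1065]

exp(z) = [7.389, 1, 1]
Sum = 9.389
p = [0.787, 0.1065, 0.1065]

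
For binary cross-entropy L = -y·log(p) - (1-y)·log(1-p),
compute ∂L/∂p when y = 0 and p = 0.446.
∂L/∂p = 1.805

∂L/∂p = -y/p + (1-y)/(1-p) = 0 + 1/0.554 = 1.805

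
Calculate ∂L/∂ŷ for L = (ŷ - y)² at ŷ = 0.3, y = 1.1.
∂L/∂ŷ = -1.6

∂L/∂ŷ = 2(ŷ - y) = 2(0.3 - 1.1) = 2(-0.8) = -1.6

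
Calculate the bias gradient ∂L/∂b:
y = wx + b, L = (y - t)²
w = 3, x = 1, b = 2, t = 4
∂L/∂b = 2

y = wx + b = (3)(1) + 2 = 5
∂L/∂y = 2(y - t) = 2(5 - 4) = 2
∂y/∂b = 1
∂L/∂b = ∂L/∂y · ∂y/∂b = 2 × 1 = 2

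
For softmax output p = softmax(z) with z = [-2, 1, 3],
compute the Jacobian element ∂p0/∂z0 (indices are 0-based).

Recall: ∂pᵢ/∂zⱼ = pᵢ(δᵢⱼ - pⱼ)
∂p0/∂z0 = 0.005865

p = softmax(z) = [0.0059, 0.1185, 0.8756]
p0 = 0.0059

∂p0/∂z0 = p0(1 - p0) = 0.0059 × (1 - 0.0059) = 0.005865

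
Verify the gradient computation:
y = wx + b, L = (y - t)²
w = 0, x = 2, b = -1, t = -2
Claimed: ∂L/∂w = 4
Correct

y = (0)(2) + -1 = -1
∂L/∂y = 2(y - t) = 2(-1 - -2) = 2
∂y/∂w = x = 2
∂L/∂w = 2 × 2 = 4

Claimed value: 4
Correct: The correct gradient is 4.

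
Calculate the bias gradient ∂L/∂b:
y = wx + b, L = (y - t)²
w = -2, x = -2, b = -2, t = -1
∂L/∂b = 6

y = wx + b = (-2)(-2) + -2 = 2
∂L/∂y = 2(y - t) = 2(2 - -1) = 6
∂y/∂b = 1
∂L/∂b = ∂L/∂y · ∂y/∂b = 6 × 1 = 6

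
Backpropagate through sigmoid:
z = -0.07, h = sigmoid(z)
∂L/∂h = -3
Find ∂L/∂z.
∂L/∂z = -0.7491

σ(-0.07) = 0.4825
σ'(-0.07) = σ(-0.07)(1 - σ(-0.07)) = 0.4825 × 0.5175 = 0.2497
∂L/∂z = ∂L/∂h · σ'(z) = -3 × 0.2497 = -0.7491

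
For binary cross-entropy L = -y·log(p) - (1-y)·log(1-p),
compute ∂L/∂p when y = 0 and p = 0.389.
∂L/∂p = 1.637

∂L/∂p = -y/p + (1-y)/(1-p) = 0 + 1/0.611 = 1.637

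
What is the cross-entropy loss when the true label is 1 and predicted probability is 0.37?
L = 0.9943

L = -1·log(0.37) - 0·log(0.63) = -log(0.37) = 0.9943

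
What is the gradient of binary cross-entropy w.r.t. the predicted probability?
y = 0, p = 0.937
∂L/∂p = 15.87

∂L/∂p = -y/p + (1-y)/(1-p) = 0 + 1/0.063 = 15.87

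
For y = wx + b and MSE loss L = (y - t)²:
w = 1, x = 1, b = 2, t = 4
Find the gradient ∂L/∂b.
∂L/∂b = -2

y = wx + b = (1)(1) + 2 = 3
∂L/∂y = 2(y - t) = 2(3 - 4) = -2
∂y/∂b = 1
∂L/∂b = ∂L/∂y · ∂y/∂b = -2 × 1 = -2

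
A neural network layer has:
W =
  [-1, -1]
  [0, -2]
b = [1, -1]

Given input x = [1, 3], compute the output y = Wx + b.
y = [-3, -7]

Wx = [-1×1 + -1×3, 0×1 + -2×3]
   = [-4, -6]
y = Wx + b = [-4 + 1, -6 + -1] = [-3, -7]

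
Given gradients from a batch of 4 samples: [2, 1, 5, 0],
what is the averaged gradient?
Average gradient = 2

Average = (1/4)(2 + 1 + 5 + 0) = 8/4 = 2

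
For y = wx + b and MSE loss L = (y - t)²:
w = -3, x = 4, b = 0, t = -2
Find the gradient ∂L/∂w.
∂L/∂w = -80

y = wx + b = (-3)(4) + 0 = -12
∂L/∂y = 2(y - t) = 2(-12 - -2) = -20
∂y/∂w = x = 4
∂L/∂w = ∂L/∂y · ∂y/∂w = -20 × 4 = -80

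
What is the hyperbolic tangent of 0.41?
0.3885

tanh(0.41) = (e^(0.41) - e^(-0.41))/(e^(0.41) + e^(-0.41)) = 0.3885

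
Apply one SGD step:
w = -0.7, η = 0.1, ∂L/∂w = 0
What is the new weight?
w_new = -0.7

w_new = w - η·∂L/∂w = -0.7 - 0.1×(0) = -0.7 - (0) = -0.7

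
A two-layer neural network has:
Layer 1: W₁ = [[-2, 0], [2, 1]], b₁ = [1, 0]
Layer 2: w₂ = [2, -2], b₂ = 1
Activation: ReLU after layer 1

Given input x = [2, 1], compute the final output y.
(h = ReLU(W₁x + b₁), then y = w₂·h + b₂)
y = -9

Layer 1 pre-activation: z₁ = [-3, 5]
After ReLU: h = [0, 5]
Layer 2 output: y = 2×0 + -2×5 + 1 = -9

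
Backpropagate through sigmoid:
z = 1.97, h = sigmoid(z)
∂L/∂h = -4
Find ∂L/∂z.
∂L/∂z = -0.4296

σ(1.97) = 0.8776
σ'(1.97) = σ(1.97)(1 - σ(1.97)) = 0.8776 × 0.1224 = 0.1074
∂L/∂z = ∂L/∂h · σ'(z) = -4 × 0.1074 = -0.4296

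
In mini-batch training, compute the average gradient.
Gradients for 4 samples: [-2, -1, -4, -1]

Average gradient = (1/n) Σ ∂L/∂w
Average gradient = -2

Average = (1/4)(-2 + -1 + -4 + -1) = -8/4 = -2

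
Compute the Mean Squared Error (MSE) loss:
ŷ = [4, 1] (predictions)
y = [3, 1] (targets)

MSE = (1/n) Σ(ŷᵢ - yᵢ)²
MSE = 0.5

MSE = (1/2)((4-3)² + (1-1)²) = (1/2)(1 + 0) = 0.5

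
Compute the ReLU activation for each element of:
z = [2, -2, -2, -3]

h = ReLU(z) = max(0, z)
h = [2, 0, 0, 0]

ReLU applied element-wise: max(0,2)=2, max(0,-2)=0, max(0,-2)=0, max(0,-3)=0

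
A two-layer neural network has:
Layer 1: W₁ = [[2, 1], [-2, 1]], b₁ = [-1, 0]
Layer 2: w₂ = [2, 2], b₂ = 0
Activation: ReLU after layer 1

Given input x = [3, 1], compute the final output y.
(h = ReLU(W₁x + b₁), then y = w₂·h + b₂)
y = 12

Layer 1 pre-activation: z₁ = [6, -5]
After ReLU: h = [6, 0]
Layer 2 output: y = 2×6 + 2×0 + 0 = 12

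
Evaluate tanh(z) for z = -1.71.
-0.9366

tanh(-1.71) = (e^(-1.71) - e^(1.71))/(e^(-1.71) + e^(1.71)) = -0.9366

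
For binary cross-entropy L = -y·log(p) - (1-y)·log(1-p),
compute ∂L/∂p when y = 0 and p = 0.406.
∂L/∂p = 1.684

∂L/∂p = -y/p + (1-y)/(1-p) = 0 + 1/0.594 = 1.684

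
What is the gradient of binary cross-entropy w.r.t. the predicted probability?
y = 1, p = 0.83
∂L/∂p = -1.205

∂L/∂p = -y/p + (1-y)/(1-p) = -1/0.83 + 0 = -1.205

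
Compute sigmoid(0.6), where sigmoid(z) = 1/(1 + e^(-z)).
0.6457

sigmoid(0.6) = 1/(1 + e^(-0.6)) = 1/(1 + 0.5488) = 0.6457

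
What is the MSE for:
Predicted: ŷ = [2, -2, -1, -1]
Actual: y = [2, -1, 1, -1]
MSE = 1.25

MSE = (1/4)((2-2)² + (-2--1)² + (-1-1)² + (-1--1)²) = (1/4)(0 + 1 + 4 + 0) = 1.25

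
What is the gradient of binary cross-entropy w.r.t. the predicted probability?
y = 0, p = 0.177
∂L/∂p = 1.215

∂L/∂p = -y/p + (1-y)/(1-p) = 0 + 1/0.823 = 1.215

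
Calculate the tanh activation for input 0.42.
0.3969

tanh(0.42) = (e^(0.42) - e^(-0.42))/(e^(0.42) + e^(-0.42)) = 0.3969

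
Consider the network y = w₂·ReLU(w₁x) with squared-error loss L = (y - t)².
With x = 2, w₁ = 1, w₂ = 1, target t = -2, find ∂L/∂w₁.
∂L/∂w₁ = 16

Forward pass:
z = w₁x = 1×2 = 2
h = ReLU(2) = 2
y = w₂h = 1×2 = 2

Backward pass:
∂L/∂y = 2(y - t) = 2(2 - -2) = 8
∂y/∂h = w₂ = 1
∂h/∂z = 1 (ReLU derivative)
∂z/∂w₁ = x = 2

∂L/∂w₁ = 8 × 1 × 1 × 2 = 16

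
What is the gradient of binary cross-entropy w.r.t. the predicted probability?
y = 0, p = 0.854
∂L/∂p = 6.849

∂L/∂p = -y/p + (1-y)/(1-p) = 0 + 1/0.146 = 6.849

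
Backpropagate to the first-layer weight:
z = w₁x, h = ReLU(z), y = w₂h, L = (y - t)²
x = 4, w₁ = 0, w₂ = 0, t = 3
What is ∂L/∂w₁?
∂L/∂w₁ = 0

Forward pass:
z = w₁x = 0×4 = 0
h = ReLU(0) = 0
y = w₂h = 0×0 = 0

Backward pass:
∂L/∂y = 2(y - t) = 2(0 - 3) = -6
∂y/∂h = w₂ = 0
∂h/∂z = 0 (ReLU derivative)
∂z/∂w₁ = x = 4

∂L/∂w₁ = -6 × 0 × 0 × 4 = 0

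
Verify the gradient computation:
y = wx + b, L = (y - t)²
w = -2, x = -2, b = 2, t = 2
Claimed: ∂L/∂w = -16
Correct

y = (-2)(-2) + 2 = 6
∂L/∂y = 2(y - t) = 2(6 - 2) = 8
∂y/∂w = x = -2
∂L/∂w = 8 × -2 = -16

Claimed value: -16
Correct: The correct gradient is -16.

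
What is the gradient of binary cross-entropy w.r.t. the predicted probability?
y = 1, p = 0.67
∂L/∂p = -1.493

∂L/∂p = -y/p + (1-y)/(1-p) = -1/0.67 + 0 = -1.493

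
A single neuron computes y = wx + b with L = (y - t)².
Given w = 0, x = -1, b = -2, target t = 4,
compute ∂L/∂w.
∂L/∂w = 12

y = wx + b = (0)(-1) + -2 = -2
∂L/∂y = 2(y - t) = 2(-2 - 4) = -12
∂y/∂w = x = -1
∂L/∂w = ∂L/∂y · ∂y/∂w = -12 × -1 = 12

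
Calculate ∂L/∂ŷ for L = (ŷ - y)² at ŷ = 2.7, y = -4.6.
∂L/∂ŷ = 14.6

∂L/∂ŷ = 2(ŷ - y) = 2(2.7 - -4.6) = 2(7.3) = 14.6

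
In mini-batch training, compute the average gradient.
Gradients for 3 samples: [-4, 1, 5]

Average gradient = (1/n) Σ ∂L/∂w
Average gradient = 0.6667

Average = (1/3)(-4 + 1 + 5) = 2/3 = 0.6667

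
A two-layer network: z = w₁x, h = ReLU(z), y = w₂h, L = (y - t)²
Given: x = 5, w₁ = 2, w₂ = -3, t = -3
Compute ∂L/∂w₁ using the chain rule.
∂L/∂w₁ = 810

Forward pass:
z = w₁x = 2×5 = 10
h = ReLU(10) = 10
y = w₂h = -3×10 = -30

Backward pass:
∂L/∂y = 2(y - t) = 2(-30 - -3) = -54
∂y/∂h = w₂ = -3
∂h/∂z = 1 (ReLU derivative)
∂z/∂w₁ = x = 5

∂L/∂w₁ = -54 × -3 × 1 × 5 = 810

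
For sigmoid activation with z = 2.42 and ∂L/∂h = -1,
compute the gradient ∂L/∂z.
∂L/∂z = -0.07499

σ(2.42) = 0.9183
σ'(2.42) = σ(2.42)(1 - σ(2.42)) = 0.9183 × 0.08166 = 0.07499
∂L/∂z = ∂L/∂h · σ'(z) = -1 × 0.07499 = -0.07499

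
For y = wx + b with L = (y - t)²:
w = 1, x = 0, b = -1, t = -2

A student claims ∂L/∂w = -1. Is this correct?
Incorrect

y = (1)(0) + -1 = -1
∂L/∂y = 2(y - t) = 2(-1 - -2) = 2
∂y/∂w = x = 0
∂L/∂w = 2 × 0 = 0

Claimed value: -1
Incorrect: The correct gradient is 0.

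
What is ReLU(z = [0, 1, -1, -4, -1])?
h = [0, 1, 0, 0, 0]

ReLU applied element-wise: max(0,0)=0, max(0,1)=1, max(0,-1)=0, max(0,-4)=0, max(0,-1)=0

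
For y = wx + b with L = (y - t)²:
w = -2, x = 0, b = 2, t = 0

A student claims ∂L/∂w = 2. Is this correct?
Incorrect

y = (-2)(0) + 2 = 2
∂L/∂y = 2(y - t) = 2(2 - 0) = 4
∂y/∂w = x = 0
∂L/∂w = 4 × 0 = 0

Claimed value: 2
Incorrect: The correct gradient is 0.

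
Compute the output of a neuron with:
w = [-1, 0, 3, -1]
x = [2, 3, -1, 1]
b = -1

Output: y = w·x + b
y = -7

y = (-1)(2) + (0)(3) + (3)(-1) + (-1)(1) + -1 = -7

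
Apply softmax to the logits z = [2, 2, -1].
p = [0.4879, 0.4879, 0.0243]

exp(z) = [7.389, 7.389, 0.3679]
Sum = 15.15
p = [0.4879, 0.4879, 0.0243]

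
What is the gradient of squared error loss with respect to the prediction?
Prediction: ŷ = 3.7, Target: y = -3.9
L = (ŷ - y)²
∂L/∂ŷ = 15.2

∂L/∂ŷ = 2(ŷ - y) = 2(3.7 - -3.9) = 2(7.6) = 15.2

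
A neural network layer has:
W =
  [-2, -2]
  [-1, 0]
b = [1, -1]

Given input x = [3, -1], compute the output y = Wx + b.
y = [-3, -4]

Wx = [-2×3 + -2×-1, -1×3 + 0×-1]
   = [-4, -3]
y = Wx + b = [-4 + 1, -3 + -1] = [-3, -4]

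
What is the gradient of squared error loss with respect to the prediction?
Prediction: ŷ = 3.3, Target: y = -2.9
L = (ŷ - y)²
∂L/∂ŷ = 12.4

∂L/∂ŷ = 2(ŷ - y) = 2(3.3 - -2.9) = 2(6.2) = 12.4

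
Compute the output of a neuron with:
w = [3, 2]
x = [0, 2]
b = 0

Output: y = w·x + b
y = 4

y = (3)(0) + (2)(2) + 0 = 4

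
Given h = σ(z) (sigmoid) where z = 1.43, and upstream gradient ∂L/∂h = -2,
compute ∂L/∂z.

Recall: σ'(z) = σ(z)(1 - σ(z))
∂L/∂z = -0.3116

σ(1.43) = 0.8069
σ'(1.43) = σ(1.43)(1 - σ(1.43)) = 0.8069 × 0.1931 = 0.1558
∂L/∂z = ∂L/∂h · σ'(z) = -2 × 0.1558 = -0.3116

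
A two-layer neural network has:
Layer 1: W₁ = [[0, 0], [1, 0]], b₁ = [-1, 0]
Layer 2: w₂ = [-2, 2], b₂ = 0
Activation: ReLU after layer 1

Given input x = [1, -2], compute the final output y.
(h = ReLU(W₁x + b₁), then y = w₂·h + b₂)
y = 2

Layer 1 pre-activation: z₁ = [-1, 1]
After ReLU: h = [0, 1]
Layer 2 output: y = -2×0 + 2×1 + 0 = 2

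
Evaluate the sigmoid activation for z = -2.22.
0.09797

sigmoid(-2.22) = 1/(1 + e^(2.22)) = 1/(1 + 9.207) = 0.09797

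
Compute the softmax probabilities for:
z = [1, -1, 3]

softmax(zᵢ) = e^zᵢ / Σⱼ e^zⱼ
p = [0.1173, 0.0159, 0.8668]

exp(z) = [2.718, 0.3679, 20.09]
Sum = 23.17
p = [0.1173, 0.0159, 0.8668]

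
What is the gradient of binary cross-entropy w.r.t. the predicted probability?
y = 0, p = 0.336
∂L/∂p = 1.506

∂L/∂p = -y/p + (1-y)/(1-p) = 0 + 1/0.664 = 1.506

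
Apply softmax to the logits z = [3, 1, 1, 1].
p = [0.7112, 0.0963, 0.0963, 0.0963]

exp(z) = [20.09, 2.718, 2.718, 2.718]
Sum = 28.24
p = [0.7112, 0.0963, 0.0963, 0.0963]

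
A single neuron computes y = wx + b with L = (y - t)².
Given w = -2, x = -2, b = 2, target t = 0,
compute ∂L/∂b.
∂L/∂b = 12

y = wx + b = (-2)(-2) + 2 = 6
∂L/∂y = 2(y - t) = 2(6 - 0) = 12
∂y/∂b = 1
∂L/∂b = ∂L/∂y · ∂y/∂b = 12 × 1 = 12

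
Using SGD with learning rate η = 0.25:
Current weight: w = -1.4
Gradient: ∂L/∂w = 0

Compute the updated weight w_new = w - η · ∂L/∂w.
w_new = -1.4

w_new = w - η·∂L/∂w = -1.4 - 0.25×(0) = -1.4 - (0) = -1.4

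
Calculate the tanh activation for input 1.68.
0.9329

tanh(1.68) = (e^(1.68) - e^(-1.68))/(e^(1.68) + e^(-1.68)) = 0.9329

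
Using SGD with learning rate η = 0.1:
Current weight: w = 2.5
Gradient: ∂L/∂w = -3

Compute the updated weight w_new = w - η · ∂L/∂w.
w_new = 2.8

w_new = w - η·∂L/∂w = 2.5 - 0.1×(-3) = 2.5 - (-0.3) = 2.8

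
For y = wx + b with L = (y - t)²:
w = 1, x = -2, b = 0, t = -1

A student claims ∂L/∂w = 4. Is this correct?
Correct

y = (1)(-2) + 0 = -2
∂L/∂y = 2(y - t) = 2(-2 - -1) = -2
∂y/∂w = x = -2
∂L/∂w = -2 × -2 = 4

Claimed value: 4
Correct: The correct gradient is 4.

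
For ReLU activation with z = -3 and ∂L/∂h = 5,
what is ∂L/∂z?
∂L/∂z = 0

h = ReLU(-3) = 0
Since z < 0: ∂h/∂z = 0
∂L/∂z = ∂L/∂h · ∂h/∂z = 5 × 0 = 0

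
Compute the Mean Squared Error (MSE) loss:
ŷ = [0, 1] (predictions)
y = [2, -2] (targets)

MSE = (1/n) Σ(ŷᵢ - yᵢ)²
MSE = 6.5

MSE = (1/2)((0-2)² + (1--2)²) = (1/2)(4 + 9) = 6.5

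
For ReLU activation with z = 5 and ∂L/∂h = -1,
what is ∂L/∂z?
∂L/∂z = -1

h = ReLU(5) = 5
Since z > 0: ∂h/∂z = 1
∂L/∂z = ∂L/∂h · ∂h/∂z = -1 × 1 = -1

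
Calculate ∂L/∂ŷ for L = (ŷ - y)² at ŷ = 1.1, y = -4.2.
∂L/∂ŷ = 10.6

∂L/∂ŷ = 2(ŷ - y) = 2(1.1 - -4.2) = 2(5.3) = 10.6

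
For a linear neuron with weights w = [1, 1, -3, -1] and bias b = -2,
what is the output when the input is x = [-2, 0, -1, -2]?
y = 1

y = (1)(-2) + (1)(0) + (-3)(-1) + (-1)(-2) + -2 = 1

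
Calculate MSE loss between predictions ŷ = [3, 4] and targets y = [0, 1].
MSE = 9

MSE = (1/2)((3-0)² + (4-1)²) = (1/2)(9 + 9) = 9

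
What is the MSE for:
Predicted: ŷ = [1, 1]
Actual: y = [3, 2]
MSE = 2.5

MSE = (1/2)((1-3)² + (1-2)²) = (1/2)(4 + 1) = 2.5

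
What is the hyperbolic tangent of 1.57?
0.917

tanh(1.57) = (e^(1.57) - e^(-1.57))/(e^(1.57) + e^(-1.57)) = 0.917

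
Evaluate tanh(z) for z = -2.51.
-0.9869

tanh(-2.51) = (e^(-2.51) - e^(2.51))/(e^(-2.51) + e^(2.51)) = -0.9869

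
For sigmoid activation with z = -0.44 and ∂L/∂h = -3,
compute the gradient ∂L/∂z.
∂L/∂z = -0.7148

σ(-0.44) = 0.3917
σ'(-0.44) = σ(-0.44)(1 - σ(-0.44)) = 0.3917 × 0.6083 = 0.2383
∂L/∂z = ∂L/∂h · σ'(z) = -3 × 0.2383 = -0.7148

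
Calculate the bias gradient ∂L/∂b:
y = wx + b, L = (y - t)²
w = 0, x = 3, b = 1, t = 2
∂L/∂b = -2

y = wx + b = (0)(3) + 1 = 1
∂L/∂y = 2(y - t) = 2(1 - 2) = -2
∂y/∂b = 1
∂L/∂b = ∂L/∂y · ∂y/∂b = -2 × 1 = -2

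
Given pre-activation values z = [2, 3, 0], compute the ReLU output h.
h = [2, 3, 0]

ReLU applied element-wise: max(0,2)=2, max(0,3)=3, max(0,0)=0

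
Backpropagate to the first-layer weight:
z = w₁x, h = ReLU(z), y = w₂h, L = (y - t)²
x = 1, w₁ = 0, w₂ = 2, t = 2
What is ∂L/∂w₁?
∂L/∂w₁ = 0

Forward pass:
z = w₁x = 0×1 = 0
h = ReLU(0) = 0
y = w₂h = 2×0 = 0

Backward pass:
∂L/∂y = 2(y - t) = 2(0 - 2) = -4
∂y/∂h = w₂ = 2
∂h/∂z = 0 (ReLU derivative)
∂z/∂w₁ = x = 1

∂L/∂w₁ = -4 × 2 × 0 × 1 = 0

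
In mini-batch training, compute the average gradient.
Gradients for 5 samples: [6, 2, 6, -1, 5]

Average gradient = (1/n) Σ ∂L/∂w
Average gradient = 3.6

Average = (1/5)(6 + 2 + 6 + -1 + 5) = 18/5 = 3.6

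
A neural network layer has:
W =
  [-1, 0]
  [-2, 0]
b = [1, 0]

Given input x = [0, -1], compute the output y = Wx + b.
y = [1, 0]

Wx = [-1×0 + 0×-1, -2×0 + 0×-1]
   = [0, 0]
y = Wx + b = [0 + 1, 0 + 0] = [1, 0]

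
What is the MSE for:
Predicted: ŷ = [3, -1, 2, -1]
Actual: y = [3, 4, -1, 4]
MSE = 14.75

MSE = (1/4)((3-3)² + (-1-4)² + (2--1)² + (-1-4)²) = (1/4)(0 + 25 + 9 + 25) = 14.75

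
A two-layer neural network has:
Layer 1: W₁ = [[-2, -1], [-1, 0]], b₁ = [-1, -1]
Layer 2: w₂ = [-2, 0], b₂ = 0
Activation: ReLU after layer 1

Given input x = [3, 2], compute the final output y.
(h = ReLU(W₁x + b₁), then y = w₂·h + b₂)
y = 0

Layer 1 pre-activation: z₁ = [-9, -4]
After ReLU: h = [0, 0]
Layer 2 output: y = -2×0 + 0×0 + 0 = 0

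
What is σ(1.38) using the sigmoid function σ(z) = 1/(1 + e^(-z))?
0.799

sigmoid(1.38) = 1/(1 + e^(-1.38)) = 1/(1 + 0.2516) = 0.799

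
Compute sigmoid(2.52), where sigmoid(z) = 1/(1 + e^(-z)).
0.9255

sigmoid(2.52) = 1/(1 + e^(-2.52)) = 1/(1 + 0.08046) = 0.9255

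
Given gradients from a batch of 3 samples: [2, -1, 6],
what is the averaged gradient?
Average gradient = 2.333

Average = (1/3)(2 + -1 + 6) = 7/3 = 2.333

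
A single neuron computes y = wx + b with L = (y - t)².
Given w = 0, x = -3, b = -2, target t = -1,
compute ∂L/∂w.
∂L/∂w = 6

y = wx + b = (0)(-3) + -2 = -2
∂L/∂y = 2(y - t) = 2(-2 - -1) = -2
∂y/∂w = x = -3
∂L/∂w = ∂L/∂y · ∂y/∂w = -2 × -3 = 6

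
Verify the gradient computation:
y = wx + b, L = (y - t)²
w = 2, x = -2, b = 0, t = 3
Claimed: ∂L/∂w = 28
Correct

y = (2)(-2) + 0 = -4
∂L/∂y = 2(y - t) = 2(-4 - 3) = -14
∂y/∂w = x = -2
∂L/∂w = -14 × -2 = 28

Claimed value: 28
Correct: The correct gradient is 28.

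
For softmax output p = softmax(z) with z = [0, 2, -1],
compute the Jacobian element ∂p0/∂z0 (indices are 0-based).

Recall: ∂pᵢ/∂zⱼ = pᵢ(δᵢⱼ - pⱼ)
∂p0/∂z0 = 0.1012

p = softmax(z) = [0.1142, 0.8438, 0.04201]
p0 = 0.1142

∂p0/∂z0 = p0(1 - p0) = 0.1142 × (1 - 0.1142) = 0.1012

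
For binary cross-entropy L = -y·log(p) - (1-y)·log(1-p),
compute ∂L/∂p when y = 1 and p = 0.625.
∂L/∂p = -1.6

∂L/∂p = -y/p + (1-y)/(1-p) = -1/0.625 + 0 = -1.6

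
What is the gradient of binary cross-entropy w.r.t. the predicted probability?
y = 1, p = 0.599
∂L/∂p = -1.669

∂L/∂p = -y/p + (1-y)/(1-p) = -1/0.599 + 0 = -1.669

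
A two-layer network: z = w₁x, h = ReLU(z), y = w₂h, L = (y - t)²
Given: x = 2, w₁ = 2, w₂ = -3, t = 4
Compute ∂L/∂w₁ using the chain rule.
∂L/∂w₁ = 192

Forward pass:
z = w₁x = 2×2 = 4
h = ReLU(4) = 4
y = w₂h = -3×4 = -12

Backward pass:
∂L/∂y = 2(y - t) = 2(-12 - 4) = -32
∂y/∂h = w₂ = -3
∂h/∂z = 1 (ReLU derivative)
∂z/∂w₁ = x = 2

∂L/∂w₁ = -32 × -3 × 1 × 2 = 192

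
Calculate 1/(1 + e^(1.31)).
0.2125

sigmoid(-1.31) = 1/(1 + e^(1.31)) = 1/(1 + 3.706) = 0.2125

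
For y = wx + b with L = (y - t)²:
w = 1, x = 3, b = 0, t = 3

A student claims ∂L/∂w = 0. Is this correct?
Correct

y = (1)(3) + 0 = 3
∂L/∂y = 2(y - t) = 2(3 - 3) = 0
∂y/∂w = x = 3
∂L/∂w = 0 × 3 = 0

Claimed value: 0
Correct: The correct gradient is 0.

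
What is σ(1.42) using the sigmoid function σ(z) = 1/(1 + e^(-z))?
0.8053

sigmoid(1.42) = 1/(1 + e^(-1.42)) = 1/(1 + 0.2417) = 0.8053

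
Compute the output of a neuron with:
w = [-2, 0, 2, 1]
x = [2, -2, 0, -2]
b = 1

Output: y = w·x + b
y = -5

y = (-2)(2) + (0)(-2) + (2)(0) + (1)(-2) + 1 = -5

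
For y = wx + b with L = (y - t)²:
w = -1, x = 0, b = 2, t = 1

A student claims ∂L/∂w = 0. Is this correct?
Correct

y = (-1)(0) + 2 = 2
∂L/∂y = 2(y - t) = 2(2 - 1) = 2
∂y/∂w = x = 0
∂L/∂w = 2 × 0 = 0

Claimed value: 0
Correct: The correct gradient is 0.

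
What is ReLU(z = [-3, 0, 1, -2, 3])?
h = [0, 0, 1, 0, 3]

ReLU applied element-wise: max(0,-3)=0, max(0,0)=0, max(0,1)=1, max(0,-2)=0, max(0,3)=3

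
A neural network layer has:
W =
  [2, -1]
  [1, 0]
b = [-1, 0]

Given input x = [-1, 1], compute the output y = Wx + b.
y = [-4, -1]

Wx = [2×-1 + -1×1, 1×-1 + 0×1]
   = [-3, -1]
y = Wx + b = [-3 + -1, -1 + 0] = [-4, -1]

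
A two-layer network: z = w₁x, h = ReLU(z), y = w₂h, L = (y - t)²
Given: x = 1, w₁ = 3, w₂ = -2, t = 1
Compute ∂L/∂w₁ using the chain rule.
∂L/∂w₁ = 28

Forward pass:
z = w₁x = 3×1 = 3
h = ReLU(3) = 3
y = w₂h = -2×3 = -6

Backward pass:
∂L/∂y = 2(y - t) = 2(-6 - 1) = -14
∂y/∂h = w₂ = -2
∂h/∂z = 1 (ReLU derivative)
∂z/∂w₁ = x = 1

∂L/∂w₁ = -14 × -2 × 1 × 1 = 28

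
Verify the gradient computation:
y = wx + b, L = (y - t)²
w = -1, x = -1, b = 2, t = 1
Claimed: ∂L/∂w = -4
Correct

y = (-1)(-1) + 2 = 3
∂L/∂y = 2(y - t) = 2(3 - 1) = 4
∂y/∂w = x = -1
∂L/∂w = 4 × -1 = -4

Claimed value: -4
Correct: The correct gradient is -4.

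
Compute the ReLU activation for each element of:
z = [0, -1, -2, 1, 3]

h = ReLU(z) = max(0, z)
h = [0, 0, 0, 1, 3]

ReLU applied element-wise: max(0,0)=0, max(0,-1)=0, max(0,-2)=0, max(0,1)=1, max(0,3)=3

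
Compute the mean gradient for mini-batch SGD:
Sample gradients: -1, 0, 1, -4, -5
Average gradient = -1.8

Average = (1/5)(-1 + 0 + 1 + -4 + -5) = -9/5 = -1.8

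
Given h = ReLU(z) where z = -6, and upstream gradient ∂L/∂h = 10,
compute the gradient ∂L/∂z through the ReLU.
∂L/∂z = 0

h = ReLU(-6) = 0
Since z < 0: ∂h/∂z = 0
∂L/∂z = ∂L/∂h · ∂h/∂z = 10 × 0 = 0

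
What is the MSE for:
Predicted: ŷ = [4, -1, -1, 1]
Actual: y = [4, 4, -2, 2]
MSE = 6.75

MSE = (1/4)((4-4)² + (-1-4)² + (-1--2)² + (1-2)²) = (1/4)(0 + 25 + 1 + 1) = 6.75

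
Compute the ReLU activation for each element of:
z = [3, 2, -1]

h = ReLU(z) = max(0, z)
h = [3, 2, 0]

ReLU applied element-wise: max(0,3)=3, max(0,2)=2, max(0,-1)=0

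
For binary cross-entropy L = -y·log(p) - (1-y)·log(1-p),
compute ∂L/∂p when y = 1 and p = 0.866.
∂L/∂p = -1.155

∂L/∂p = -y/p + (1-y)/(1-p) = -1/0.866 + 0 = -1.155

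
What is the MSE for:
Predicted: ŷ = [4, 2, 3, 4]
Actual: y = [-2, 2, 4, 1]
MSE = 11.5

MSE = (1/4)((4--2)² + (2-2)² + (3-4)² + (4-1)²) = (1/4)(36 + 0 + 1 + 9) = 11.5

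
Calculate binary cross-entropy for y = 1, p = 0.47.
L = 0.755

L = -1·log(0.47) - 0·log(0.53) = -log(0.47) = 0.755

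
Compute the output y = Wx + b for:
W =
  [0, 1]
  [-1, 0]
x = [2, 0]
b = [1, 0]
y = [1, -2]

Wx = [0×2 + 1×0, -1×2 + 0×0]
   = [0, -2]
y = Wx + b = [0 + 1, -2 + 0] = [1, -2]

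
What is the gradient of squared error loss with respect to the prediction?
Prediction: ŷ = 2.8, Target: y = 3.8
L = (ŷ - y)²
∂L/∂ŷ = -2.0

∂L/∂ŷ = 2(ŷ - y) = 2(2.8 - 3.8) = 2(-1.0) = -2.0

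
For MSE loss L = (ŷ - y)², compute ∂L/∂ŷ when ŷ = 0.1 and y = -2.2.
∂L/∂ŷ = 4.6

∂L/∂ŷ = 2(ŷ - y) = 2(0.1 - -2.2) = 2(2.3) = 4.6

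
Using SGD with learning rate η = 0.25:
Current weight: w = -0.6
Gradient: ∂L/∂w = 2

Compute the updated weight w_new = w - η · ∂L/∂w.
w_new = -1.1

w_new = w - η·∂L/∂w = -0.6 - 0.25×(2) = -0.6 - (0.5) = -1.1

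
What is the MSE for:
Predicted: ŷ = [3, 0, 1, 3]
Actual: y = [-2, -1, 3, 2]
MSE = 7.75

MSE = (1/4)((3--2)² + (0--1)² + (1-3)² + (3-2)²) = (1/4)(25 + 1 + 4 + 1) = 7.75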